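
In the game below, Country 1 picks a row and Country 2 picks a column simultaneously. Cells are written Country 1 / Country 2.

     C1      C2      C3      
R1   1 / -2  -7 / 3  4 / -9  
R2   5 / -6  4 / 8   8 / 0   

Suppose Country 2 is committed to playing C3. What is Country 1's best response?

With Country 2 fixed at C3, Country 1's payoffs are: R1 → 4, R2 → 8.
The maximum is 8, achieved by R2.

R2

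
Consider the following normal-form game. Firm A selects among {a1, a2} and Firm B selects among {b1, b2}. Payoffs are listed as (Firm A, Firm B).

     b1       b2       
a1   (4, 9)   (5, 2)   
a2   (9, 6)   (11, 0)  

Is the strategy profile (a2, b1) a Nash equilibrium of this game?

Yes

Holding Firm B at b1: Firm A gets 9 from a2, versus 4 from a1. No profitable deviation for Firm A.
Holding Firm A at a2: Firm B gets 6 from b1, versus 0 from b2. No profitable deviation for Firm B either.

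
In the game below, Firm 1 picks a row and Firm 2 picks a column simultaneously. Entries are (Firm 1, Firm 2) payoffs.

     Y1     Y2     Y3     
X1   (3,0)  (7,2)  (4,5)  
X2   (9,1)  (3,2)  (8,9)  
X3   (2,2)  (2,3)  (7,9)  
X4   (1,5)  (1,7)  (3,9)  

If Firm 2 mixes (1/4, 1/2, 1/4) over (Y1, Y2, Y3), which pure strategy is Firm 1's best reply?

Compute Firm 1's expected payoff from each pure strategy against the given mix.
X1: (1/4)·3 + (1/2)·7 + (1/4)·4 = 21/4
X2: (1/4)·9 + (1/2)·3 + (1/4)·8 = 23/4
X3: (1/4)·2 + (1/2)·2 + (1/4)·7 = 13/4
X4: (1/4)·1 + (1/2)·1 + (1/4)·3 = 3/2
Highest expected payoff is 23/4, from X2.

X2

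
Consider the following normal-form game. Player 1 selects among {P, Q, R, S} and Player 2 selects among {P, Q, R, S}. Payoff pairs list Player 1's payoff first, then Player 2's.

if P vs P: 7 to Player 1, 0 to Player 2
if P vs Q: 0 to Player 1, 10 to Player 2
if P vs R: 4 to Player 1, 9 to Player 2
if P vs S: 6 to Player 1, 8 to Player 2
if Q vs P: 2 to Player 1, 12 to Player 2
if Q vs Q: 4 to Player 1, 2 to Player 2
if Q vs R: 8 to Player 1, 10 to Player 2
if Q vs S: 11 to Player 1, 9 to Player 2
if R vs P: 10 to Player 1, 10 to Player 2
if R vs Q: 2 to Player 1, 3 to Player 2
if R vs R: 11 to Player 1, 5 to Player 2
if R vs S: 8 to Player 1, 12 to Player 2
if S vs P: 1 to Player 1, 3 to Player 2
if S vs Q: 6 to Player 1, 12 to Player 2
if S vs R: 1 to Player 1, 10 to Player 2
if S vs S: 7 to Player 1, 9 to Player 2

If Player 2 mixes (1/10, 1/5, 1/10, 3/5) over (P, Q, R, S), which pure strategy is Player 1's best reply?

Player 1's best reply maximizes expected payoff against the mix.
P: (1/10)·7 + (1/5)·0 + (1/10)·4 + (3/5)·6 = 47/10
Q: (1/10)·2 + (1/5)·4 + (1/10)·8 + (3/5)·11 = 42/5
R: (1/10)·10 + (1/5)·2 + (1/10)·11 + (3/5)·8 = 73/10
S: (1/10)·1 + (1/5)·6 + (1/10)·1 + (3/5)·7 = 28/5
Highest expected payoff is 42/5, from Q.

Q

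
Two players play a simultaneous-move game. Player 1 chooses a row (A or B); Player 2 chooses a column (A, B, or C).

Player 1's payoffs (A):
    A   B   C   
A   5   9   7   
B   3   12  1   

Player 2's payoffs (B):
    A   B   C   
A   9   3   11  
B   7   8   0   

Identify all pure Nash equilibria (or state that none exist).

(A, C) and (B, B)

Find each player's best response to every opponent strategy; NE are the intersections.
Player 1's best responses — vs A: A (payoff 5); vs B: B (payoff 12); vs C: A (payoff 7).
Player 2's best responses — vs A: C (payoff 11); vs B: B (payoff 8).
Mutual best responses occur at (A, C) and (B, B); at each, neither player gains by switching.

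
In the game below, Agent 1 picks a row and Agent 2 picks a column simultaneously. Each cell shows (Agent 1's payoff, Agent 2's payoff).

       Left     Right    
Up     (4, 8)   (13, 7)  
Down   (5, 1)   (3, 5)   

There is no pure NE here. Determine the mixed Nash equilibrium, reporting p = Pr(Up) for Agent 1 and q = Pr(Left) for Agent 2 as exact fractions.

p = 4/5, q = 10/11

Each player's mixing probability is pinned down by making the *other* player indifferent.
Agent 2 indifferent between Left and Right: p·8 + (1−p)·1 = p·7 + (1−p)·5 ⟹ 1 + 7p = 5 + 2p ⟹ p = 4/5.
Agent 1 indifferent between Up and Down: q·4 + (1−q)·13 = q·5 + (1−q)·3 ⟹ 13 + (-9)q = 3 + 2q ⟹ q = 10/11.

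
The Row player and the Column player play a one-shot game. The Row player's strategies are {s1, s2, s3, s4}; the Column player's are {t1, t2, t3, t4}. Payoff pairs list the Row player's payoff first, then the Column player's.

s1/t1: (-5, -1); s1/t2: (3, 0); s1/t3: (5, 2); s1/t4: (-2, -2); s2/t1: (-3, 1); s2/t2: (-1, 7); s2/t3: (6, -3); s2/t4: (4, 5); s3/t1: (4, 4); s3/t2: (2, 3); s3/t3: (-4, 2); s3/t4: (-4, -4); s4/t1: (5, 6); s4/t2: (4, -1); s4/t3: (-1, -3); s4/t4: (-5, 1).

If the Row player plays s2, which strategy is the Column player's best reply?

t2

With the Row player fixed at s2, the Column player's payoffs are: t1 → 1, t2 → 7, t3 → -3, t4 → 5.
The maximum is 7, achieved by t2.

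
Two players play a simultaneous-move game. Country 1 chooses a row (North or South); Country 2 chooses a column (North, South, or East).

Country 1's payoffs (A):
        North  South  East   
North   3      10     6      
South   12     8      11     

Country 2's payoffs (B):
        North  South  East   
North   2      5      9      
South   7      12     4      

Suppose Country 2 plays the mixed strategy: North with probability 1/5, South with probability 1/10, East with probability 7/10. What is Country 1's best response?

South

Compute Country 1's expected payoff from each pure strategy against the given mix.
North: (1/5)·3 + (1/10)·10 + (7/10)·6 = 29/5
South: (1/5)·12 + (1/10)·8 + (7/10)·11 = 109/10
Highest expected payoff is 109/10, from South.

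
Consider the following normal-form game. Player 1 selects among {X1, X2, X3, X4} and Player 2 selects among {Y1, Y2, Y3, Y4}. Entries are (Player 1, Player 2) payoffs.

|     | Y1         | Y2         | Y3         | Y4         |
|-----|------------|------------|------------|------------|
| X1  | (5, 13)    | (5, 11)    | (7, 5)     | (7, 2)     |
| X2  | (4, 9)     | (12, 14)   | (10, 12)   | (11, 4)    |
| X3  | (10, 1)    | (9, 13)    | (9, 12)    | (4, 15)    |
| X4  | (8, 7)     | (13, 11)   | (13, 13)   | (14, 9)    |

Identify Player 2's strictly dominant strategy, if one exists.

No strictly dominant strategy

Check whether one of Player 2's strategies beats all alternatives regardless of what the opponent does.
Y1 is not dominant: against X2, Y2 gives 14 > 9.
Y2 is not dominant: against X1, Y1 gives 13 > 11.
Y3 is not dominant: against X1, Y1 gives 13 > 5.
Y4 is not dominant: against X1, Y1 gives 13 > 2.
No single strategy is best against every opponent action.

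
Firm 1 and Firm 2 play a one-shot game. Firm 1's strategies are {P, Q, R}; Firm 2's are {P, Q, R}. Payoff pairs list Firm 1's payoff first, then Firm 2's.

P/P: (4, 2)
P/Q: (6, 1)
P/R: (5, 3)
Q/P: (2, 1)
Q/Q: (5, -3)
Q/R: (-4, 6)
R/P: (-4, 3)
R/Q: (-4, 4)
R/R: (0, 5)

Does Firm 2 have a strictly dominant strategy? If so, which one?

Check whether one of Firm 2's strategies beats all alternatives regardless of what the opponent does.
R strictly dominates: vs P: 3 > each of {2, 1}; vs Q: 6 > each of {1, -3}; vs R: 5 > each of {3, 4}.

R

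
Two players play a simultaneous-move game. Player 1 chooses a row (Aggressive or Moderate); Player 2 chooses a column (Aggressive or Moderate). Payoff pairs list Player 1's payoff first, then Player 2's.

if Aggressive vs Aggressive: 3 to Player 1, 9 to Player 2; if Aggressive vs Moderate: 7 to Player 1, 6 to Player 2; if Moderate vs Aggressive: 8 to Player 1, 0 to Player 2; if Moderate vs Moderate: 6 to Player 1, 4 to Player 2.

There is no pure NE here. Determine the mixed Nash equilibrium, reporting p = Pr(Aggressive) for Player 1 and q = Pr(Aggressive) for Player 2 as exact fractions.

p = 4/7, q = 1/6

In a mixed NE each player is indifferent between their pure strategies, so the opponent's mix sets the indifference.
Player 2 indifferent between Aggressive and Moderate: p·9 + (1−p)·0 = p·6 + (1−p)·4 ⟹ 0 + 9p = 4 + 2p ⟹ p = 4/7.
Player 1 indifferent between Aggressive and Moderate: q·3 + (1−q)·7 = q·8 + (1−q)·6 ⟹ 7 + (-4)q = 6 + 2q ⟹ q = 1/6.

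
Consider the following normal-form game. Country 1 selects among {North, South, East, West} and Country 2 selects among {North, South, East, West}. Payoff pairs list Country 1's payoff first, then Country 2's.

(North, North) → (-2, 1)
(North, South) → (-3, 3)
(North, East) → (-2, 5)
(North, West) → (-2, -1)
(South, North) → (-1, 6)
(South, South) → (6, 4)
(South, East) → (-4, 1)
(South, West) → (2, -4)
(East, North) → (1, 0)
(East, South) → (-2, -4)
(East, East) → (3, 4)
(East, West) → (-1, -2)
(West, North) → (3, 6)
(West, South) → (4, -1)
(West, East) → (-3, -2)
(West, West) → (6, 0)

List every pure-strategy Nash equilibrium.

A profile is a Nash equilibrium when each player is best-responding to the other.
Country 1's best responses — vs North: West (payoff 3); vs South: South (payoff 6); vs East: East (payoff 3); vs West: West (payoff 6).
Country 2's best responses — vs North: East (payoff 5); vs South: North (payoff 6); vs East: East (payoff 4); vs West: North (payoff 6).
Mutual best responses occur at (East, East) and (West, North); at each, neither player gains by switching.

(East, East) and (West, North)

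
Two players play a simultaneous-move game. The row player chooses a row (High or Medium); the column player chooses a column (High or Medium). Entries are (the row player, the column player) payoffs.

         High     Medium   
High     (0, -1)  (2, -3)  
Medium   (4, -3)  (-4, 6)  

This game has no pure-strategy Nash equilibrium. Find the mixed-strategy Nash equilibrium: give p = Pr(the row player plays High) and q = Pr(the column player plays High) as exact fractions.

Each player's mixing probability is pinned down by making the *other* player indifferent.
The column player indifferent between High and Medium: p·(-1) + (1−p)·(-3) = p·(-3) + (1−p)·6 ⟹ (-3) + 2p = 6 + (-9)p ⟹ p = 9/11.
The row player indifferent between High and Medium: q·0 + (1−q)·2 = q·4 + (1−q)·(-4) ⟹ 2 + (-2)q = (-4) + 8q ⟹ q = 3/5.

p = 9/11, q = 3/5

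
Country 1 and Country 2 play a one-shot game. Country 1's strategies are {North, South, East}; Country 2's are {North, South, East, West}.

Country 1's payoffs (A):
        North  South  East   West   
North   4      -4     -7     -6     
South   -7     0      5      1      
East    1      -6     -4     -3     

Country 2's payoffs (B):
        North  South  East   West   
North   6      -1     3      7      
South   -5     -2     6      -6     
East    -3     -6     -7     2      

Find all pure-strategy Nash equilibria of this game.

(South, East)

Find each player's best response to every opponent strategy; NE are the intersections.
Country 1's best responses — vs North: North (payoff 4); vs South: South (payoff 0); vs East: South (payoff 5); vs West: South (payoff 1).
Country 2's best responses — vs North: West (payoff 7); vs South: East (payoff 6); vs East: West (payoff 2).
The only mutual best response is (South, East); neither player gains by switching there.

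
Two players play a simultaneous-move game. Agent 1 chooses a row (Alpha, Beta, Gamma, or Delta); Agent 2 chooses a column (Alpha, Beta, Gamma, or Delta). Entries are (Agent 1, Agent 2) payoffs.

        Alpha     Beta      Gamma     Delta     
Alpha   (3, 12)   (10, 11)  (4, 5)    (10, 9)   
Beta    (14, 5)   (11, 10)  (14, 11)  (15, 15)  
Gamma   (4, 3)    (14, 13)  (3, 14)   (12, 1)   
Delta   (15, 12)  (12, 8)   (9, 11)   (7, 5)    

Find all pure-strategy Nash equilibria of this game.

(Beta, Delta) and (Delta, Alpha)

Check mutual best responses: a cell is a NE iff neither player can gain by unilaterally deviating.
Agent 1's best responses — vs Alpha: Delta (payoff 15); vs Beta: Gamma (payoff 14); vs Gamma: Beta (payoff 14); vs Delta: Beta (payoff 15).
Agent 2's best responses — vs Alpha: Alpha (payoff 12); vs Beta: Delta (payoff 15); vs Gamma: Gamma (payoff 14); vs Delta: Alpha (payoff 12).
Mutual best responses occur at (Beta, Delta) and (Delta, Alpha); at each, neither player gains by switching.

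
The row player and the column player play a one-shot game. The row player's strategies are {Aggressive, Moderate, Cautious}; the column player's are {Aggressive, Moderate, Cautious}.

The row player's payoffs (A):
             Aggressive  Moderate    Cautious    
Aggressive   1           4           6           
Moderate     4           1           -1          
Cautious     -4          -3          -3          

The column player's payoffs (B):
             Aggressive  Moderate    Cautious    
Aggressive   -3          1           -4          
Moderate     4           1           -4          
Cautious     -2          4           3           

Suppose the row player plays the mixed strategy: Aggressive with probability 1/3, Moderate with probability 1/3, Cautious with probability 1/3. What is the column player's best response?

The column player's best reply maximizes expected payoff against the mix.
Aggressive: (1/3)·(-3) + (1/3)·4 + (1/3)·(-2) = -1/3
Moderate: (1/3)·1 + (1/3)·1 + (1/3)·4 = 2
Cautious: (1/3)·(-4) + (1/3)·(-4) + (1/3)·3 = -5/3
Highest expected payoff is 2, from Moderate.

Moderate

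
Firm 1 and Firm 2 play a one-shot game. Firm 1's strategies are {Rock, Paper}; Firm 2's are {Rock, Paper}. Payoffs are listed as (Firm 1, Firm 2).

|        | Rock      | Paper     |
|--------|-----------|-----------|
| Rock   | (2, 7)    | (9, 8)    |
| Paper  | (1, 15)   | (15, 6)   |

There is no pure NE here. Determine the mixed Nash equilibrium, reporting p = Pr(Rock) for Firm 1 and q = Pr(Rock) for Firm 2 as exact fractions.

In a mixed NE each player is indifferent between their pure strategies, so the opponent's mix sets the indifference.
Firm 2 indifferent between Rock and Paper: p·7 + (1−p)·15 = p·8 + (1−p)·6 ⟹ 15 + (-8)p = 6 + 2p ⟹ p = 9/10.
Firm 1 indifferent between Rock and Paper: q·2 + (1−q)·9 = q·1 + (1−q)·15 ⟹ 9 + (-7)q = 15 + (-14)q ⟹ q = 6/7.

p = 9/10, q = 6/7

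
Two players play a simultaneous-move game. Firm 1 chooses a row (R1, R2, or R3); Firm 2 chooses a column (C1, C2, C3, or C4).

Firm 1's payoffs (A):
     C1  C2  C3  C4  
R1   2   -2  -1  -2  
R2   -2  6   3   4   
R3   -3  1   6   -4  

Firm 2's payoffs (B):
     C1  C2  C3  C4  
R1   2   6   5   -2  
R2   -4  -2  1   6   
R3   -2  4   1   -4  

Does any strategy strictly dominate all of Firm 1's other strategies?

A strategy is strictly dominant if it gives Firm 1 a strictly higher payoff than every other strategy, against every choice by the opponent.
R1 is not dominant: against C2, R2 gives 6 > -2.
R2 is not dominant: against C1, R1 gives 2 > -2.
R3 is not dominant: against C1, R1 gives 2 > -3.
No single strategy is best against every opponent action.

None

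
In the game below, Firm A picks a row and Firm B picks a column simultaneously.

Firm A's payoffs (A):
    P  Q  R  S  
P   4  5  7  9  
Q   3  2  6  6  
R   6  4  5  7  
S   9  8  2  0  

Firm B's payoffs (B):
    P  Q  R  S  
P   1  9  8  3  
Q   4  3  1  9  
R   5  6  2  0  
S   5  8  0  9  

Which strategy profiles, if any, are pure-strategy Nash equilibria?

There is no pure-strategy Nash equilibrium

Check mutual best responses: a cell is a NE iff neither player can gain by unilaterally deviating.
Firm A's best responses — vs P: S (payoff 9); vs Q: S (payoff 8); vs R: P (payoff 7); vs S: P (payoff 9).
Firm B's best responses — vs P: Q (payoff 9); vs Q: S (payoff 9); vs R: Q (payoff 6); vs S: S (payoff 9).
No cell has both players best-responding. For instance, Firm A's best reply to P is S, but against S Firm B prefers S over P.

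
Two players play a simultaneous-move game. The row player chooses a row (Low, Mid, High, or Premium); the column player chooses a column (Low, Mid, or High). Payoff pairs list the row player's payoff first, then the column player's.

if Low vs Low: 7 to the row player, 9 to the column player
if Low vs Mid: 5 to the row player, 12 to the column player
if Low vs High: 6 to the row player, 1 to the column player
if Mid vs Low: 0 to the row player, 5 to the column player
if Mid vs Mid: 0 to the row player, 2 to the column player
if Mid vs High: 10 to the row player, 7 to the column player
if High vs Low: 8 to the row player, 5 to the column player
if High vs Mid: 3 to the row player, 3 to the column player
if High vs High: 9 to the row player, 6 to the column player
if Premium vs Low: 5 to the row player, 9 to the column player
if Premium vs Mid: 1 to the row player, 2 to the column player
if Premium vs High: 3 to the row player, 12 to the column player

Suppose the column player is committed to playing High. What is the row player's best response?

Mid

With the column player fixed at High, the row player's payoffs are: Low → 6, Mid → 10, High → 9, Premium → 3.
The maximum is 10, achieved by Mid.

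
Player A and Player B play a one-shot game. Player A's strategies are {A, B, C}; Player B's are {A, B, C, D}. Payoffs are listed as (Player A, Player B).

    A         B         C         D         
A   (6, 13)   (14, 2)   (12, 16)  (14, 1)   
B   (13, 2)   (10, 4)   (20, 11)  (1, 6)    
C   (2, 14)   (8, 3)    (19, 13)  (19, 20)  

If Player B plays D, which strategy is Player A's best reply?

With Player B fixed at D, Player A's payoffs are: A → 14, B → 1, C → 19.
The maximum is 19, achieved by C.

C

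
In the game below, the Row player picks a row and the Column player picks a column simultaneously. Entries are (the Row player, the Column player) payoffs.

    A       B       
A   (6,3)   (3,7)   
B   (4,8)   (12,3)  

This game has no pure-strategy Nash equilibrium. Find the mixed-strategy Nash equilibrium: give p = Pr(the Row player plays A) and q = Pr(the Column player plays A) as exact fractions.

In a mixed NE each player is indifferent between their pure strategies, so the opponent's mix sets the indifference.
The Column player indifferent between A and B: p·3 + (1−p)·8 = p·7 + (1−p)·3 ⟹ 8 + (-5)p = 3 + 4p ⟹ p = 5/9.
The Row player indifferent between A and B: q·6 + (1−q)·3 = q·4 + (1−q)·12 ⟹ 3 + 3q = 12 + (-8)q ⟹ q = 9/11.

p = 5/9, q = 9/11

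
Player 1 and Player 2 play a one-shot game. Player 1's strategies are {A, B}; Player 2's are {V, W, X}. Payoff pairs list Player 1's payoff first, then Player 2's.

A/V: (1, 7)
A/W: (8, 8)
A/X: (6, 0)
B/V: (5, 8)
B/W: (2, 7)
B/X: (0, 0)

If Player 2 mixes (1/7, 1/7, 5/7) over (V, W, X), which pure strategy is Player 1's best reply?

Player 1's best reply maximizes expected payoff against the mix.
A: (1/7)·1 + (1/7)·8 + (5/7)·6 = 39/7
B: (1/7)·5 + (1/7)·2 + (5/7)·0 = 1
Highest expected payoff is 39/7, from A.

A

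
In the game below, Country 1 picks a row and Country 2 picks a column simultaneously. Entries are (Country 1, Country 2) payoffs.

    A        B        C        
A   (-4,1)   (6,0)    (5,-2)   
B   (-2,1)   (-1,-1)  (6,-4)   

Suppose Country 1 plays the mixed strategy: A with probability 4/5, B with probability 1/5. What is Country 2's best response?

Compute Country 2's expected payoff from each pure strategy against the given mix.
A: (4/5)·1 + (1/5)·1 = 1
B: (4/5)·0 + (1/5)·(-1) = -1/5
C: (4/5)·(-2) + (1/5)·(-4) = -12/5
Highest expected payoff is 1, from A.

A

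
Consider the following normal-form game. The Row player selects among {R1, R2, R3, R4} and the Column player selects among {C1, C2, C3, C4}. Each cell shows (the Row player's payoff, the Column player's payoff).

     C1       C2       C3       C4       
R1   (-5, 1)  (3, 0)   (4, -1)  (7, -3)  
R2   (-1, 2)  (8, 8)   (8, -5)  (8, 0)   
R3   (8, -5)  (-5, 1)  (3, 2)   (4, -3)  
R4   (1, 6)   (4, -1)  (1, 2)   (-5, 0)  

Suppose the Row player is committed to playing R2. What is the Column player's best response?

With the Row player fixed at R2, the Column player's payoffs are: C1 → 2, C2 → 8, C3 → -5, C4 → 0.
The maximum is 8, achieved by C2.

C2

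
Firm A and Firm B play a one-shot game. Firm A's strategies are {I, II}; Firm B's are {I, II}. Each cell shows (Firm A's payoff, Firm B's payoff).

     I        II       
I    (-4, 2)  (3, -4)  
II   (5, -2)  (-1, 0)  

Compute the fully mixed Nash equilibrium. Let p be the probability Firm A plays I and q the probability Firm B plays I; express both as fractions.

In a mixed NE each player is indifferent between their pure strategies, so the opponent's mix sets the indifference.
Firm B indifferent between I and II: p·2 + (1−p)·(-2) = p·(-4) + (1−p)·0 ⟹ (-2) + 4p = 0 + (-4)p ⟹ p = 1/4.
Firm A indifferent between I and II: q·(-4) + (1−q)·3 = q·5 + (1−q)·(-1) ⟹ 3 + (-7)q = (-1) + 6q ⟹ q = 4/13.

p = 1/4, q = 4/13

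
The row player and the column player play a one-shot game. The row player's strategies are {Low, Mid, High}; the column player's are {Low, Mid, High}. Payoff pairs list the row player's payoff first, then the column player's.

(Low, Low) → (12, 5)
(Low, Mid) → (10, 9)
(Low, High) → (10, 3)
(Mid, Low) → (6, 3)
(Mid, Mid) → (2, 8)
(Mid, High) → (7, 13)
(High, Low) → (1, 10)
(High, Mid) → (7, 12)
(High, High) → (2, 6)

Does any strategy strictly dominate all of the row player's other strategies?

Low

A strategy is strictly dominant if it gives the row player a strictly higher payoff than every other strategy, against every choice by the opponent.
Low strictly dominates: vs Low: 12 > each of {6, 1}; vs Mid: 10 > each of {2, 7}; vs High: 10 > each of {7, 2}.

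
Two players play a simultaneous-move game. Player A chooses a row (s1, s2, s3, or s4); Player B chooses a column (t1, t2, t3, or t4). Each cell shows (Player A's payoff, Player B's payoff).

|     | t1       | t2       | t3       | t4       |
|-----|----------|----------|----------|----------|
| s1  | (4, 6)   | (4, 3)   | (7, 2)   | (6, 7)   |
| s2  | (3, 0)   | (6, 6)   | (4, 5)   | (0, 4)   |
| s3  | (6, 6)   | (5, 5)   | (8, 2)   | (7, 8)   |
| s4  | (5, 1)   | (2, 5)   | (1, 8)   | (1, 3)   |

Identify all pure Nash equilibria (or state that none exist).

Find each player's best response to every opponent strategy; NE are the intersections.
Player A's best responses — vs t1: s3 (payoff 6); vs t2: s2 (payoff 6); vs t3: s3 (payoff 8); vs t4: s3 (payoff 7).
Player B's best responses — vs s1: t4 (payoff 7); vs s2: t2 (payoff 6); vs s3: t4 (payoff 8); vs s4: t3 (payoff 8).
Mutual best responses occur at (s2, t2) and (s3, t4); at each, neither player gains by switching.

(s2, t2) and (s3, t4)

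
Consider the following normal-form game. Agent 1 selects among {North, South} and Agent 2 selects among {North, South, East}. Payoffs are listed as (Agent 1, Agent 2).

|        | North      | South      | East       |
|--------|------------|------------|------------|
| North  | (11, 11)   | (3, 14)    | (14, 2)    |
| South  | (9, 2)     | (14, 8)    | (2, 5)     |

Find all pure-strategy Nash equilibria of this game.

A profile is a Nash equilibrium when each player is best-responding to the other.
Agent 1's best responses — vs North: North (payoff 11); vs South: South (payoff 14); vs East: North (payoff 14).
Agent 2's best responses — vs North: South (payoff 14); vs South: South (payoff 8).
The only mutual best response is (South, South); neither player gains by switching there.

(South, South)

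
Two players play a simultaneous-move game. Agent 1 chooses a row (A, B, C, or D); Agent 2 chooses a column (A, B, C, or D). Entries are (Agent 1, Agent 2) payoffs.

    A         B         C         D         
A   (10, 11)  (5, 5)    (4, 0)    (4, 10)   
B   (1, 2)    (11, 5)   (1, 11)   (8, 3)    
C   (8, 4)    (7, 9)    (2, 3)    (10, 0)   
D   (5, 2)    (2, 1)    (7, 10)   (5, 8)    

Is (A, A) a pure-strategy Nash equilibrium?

Yes

Holding Agent 2 at A: Agent 1 gets 10 from A, versus 1 from B, 8 from C, 5 from D. No profitable deviation for Agent 1.
Holding Agent 1 at A: Agent 2 gets 11 from A, versus 5 from B, 0 from C, 10 from D. No profitable deviation for Agent 2 either.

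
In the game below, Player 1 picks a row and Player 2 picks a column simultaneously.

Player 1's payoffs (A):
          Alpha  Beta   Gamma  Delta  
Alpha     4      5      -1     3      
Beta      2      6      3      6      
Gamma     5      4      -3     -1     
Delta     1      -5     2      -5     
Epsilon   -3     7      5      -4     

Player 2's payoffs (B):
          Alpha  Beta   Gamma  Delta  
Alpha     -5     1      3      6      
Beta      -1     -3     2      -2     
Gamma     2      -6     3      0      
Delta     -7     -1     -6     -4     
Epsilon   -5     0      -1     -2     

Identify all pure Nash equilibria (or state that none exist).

Check mutual best responses: a cell is a NE iff neither player can gain by unilaterally deviating.
Player 1's best responses — vs Alpha: Gamma (payoff 5); vs Beta: Epsilon (payoff 7); vs Gamma: Epsilon (payoff 5); vs Delta: Beta (payoff 6).
Player 2's best responses — vs Alpha: Delta (payoff 6); vs Beta: Gamma (payoff 2); vs Gamma: Gamma (payoff 3); vs Delta: Beta (payoff -1); vs Epsilon: Beta (payoff 0).
The only mutual best response is (Epsilon, Beta); neither player gains by switching there.

(Epsilon, Beta)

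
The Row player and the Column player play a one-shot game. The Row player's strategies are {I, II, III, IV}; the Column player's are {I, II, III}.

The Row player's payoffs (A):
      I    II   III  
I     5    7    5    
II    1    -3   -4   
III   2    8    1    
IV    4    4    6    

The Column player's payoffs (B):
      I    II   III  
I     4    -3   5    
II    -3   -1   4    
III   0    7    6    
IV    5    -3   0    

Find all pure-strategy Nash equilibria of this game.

(III, II)

Check mutual best responses: a cell is a NE iff neither player can gain by unilaterally deviating.
The Row player's best responses — vs I: I (payoff 5); vs II: III (payoff 8); vs III: IV (payoff 6).
The Column player's best responses — vs I: III (payoff 5); vs II: III (payoff 4); vs III: II (payoff 7); vs IV: I (payoff 5).
The only mutual best response is (III, II); neither player gains by switching there.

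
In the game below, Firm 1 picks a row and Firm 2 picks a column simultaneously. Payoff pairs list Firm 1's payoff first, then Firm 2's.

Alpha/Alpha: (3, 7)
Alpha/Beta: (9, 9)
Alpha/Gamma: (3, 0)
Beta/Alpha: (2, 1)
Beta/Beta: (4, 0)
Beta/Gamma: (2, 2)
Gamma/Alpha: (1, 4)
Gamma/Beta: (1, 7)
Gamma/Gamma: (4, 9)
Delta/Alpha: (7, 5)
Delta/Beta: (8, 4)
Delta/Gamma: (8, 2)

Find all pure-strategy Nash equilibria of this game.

(Alpha, Beta) and (Delta, Alpha)

Find each player's best response to every opponent strategy; NE are the intersections.
Firm 1's best responses — vs Alpha: Delta (payoff 7); vs Beta: Alpha (payoff 9); vs Gamma: Delta (payoff 8).
Firm 2's best responses — vs Alpha: Beta (payoff 9); vs Beta: Gamma (payoff 2); vs Gamma: Gamma (payoff 9); vs Delta: Alpha (payoff 5).
Mutual best responses occur at (Alpha, Beta) and (Delta, Alpha); at each, neither player gains by switching.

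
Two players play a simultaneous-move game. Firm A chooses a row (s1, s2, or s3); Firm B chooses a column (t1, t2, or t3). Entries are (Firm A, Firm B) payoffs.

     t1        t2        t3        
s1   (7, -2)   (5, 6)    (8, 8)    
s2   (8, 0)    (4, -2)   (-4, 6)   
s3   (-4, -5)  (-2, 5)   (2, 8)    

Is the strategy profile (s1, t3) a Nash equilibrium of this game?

Holding Firm B at t3: Firm A gets 8 from s1, versus -4 from s2, 2 from s3. No profitable deviation for Firm A.
Holding Firm A at s1: Firm B gets 8 from t3, versus -2 from t1, 6 from t2. No profitable deviation for Firm B either.

Yes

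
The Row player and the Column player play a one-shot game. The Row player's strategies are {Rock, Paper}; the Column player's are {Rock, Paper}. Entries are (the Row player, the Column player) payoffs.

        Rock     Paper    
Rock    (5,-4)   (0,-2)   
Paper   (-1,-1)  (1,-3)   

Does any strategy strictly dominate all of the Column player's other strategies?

A strategy is strictly dominant if it gives the Column player a strictly higher payoff than every other strategy, against every choice by the opponent.
Rock is not dominant: against Rock, Paper gives -2 > -4.
Paper is not dominant: against Paper, Rock gives -1 > -3.
No single strategy is best against every opponent action.

None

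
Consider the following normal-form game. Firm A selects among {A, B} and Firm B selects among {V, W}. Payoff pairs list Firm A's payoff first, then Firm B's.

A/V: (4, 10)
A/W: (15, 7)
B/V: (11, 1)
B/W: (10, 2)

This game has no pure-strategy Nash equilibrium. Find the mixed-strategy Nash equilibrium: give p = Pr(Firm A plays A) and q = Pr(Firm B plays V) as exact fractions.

p = 1/4, q = 5/12

In a mixed NE each player is indifferent between their pure strategies, so the opponent's mix sets the indifference.
Firm B indifferent between V and W: p·10 + (1−p)·1 = p·7 + (1−p)·2 ⟹ 1 + 9p = 2 + 5p ⟹ p = 1/4.
Firm A indifferent between A and B: q·4 + (1−q)·15 = q·11 + (1−q)·10 ⟹ 15 + (-11)q = 10 + 1q ⟹ q = 5/12.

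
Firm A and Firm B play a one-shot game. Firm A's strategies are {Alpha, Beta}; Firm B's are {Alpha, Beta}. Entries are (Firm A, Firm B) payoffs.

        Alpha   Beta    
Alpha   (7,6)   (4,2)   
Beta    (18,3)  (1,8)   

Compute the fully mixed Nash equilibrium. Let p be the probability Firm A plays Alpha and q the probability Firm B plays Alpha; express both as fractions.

p = 5/9, q = 3/14

Each player's mixing probability is pinned down by making the *other* player indifferent.
Firm B indifferent between Alpha and Beta: p·6 + (1−p)·3 = p·2 + (1−p)·8 ⟹ 3 + 3p = 8 + (-6)p ⟹ p = 5/9.
Firm A indifferent between Alpha and Beta: q·7 + (1−q)·4 = q·18 + (1−q)·1 ⟹ 4 + 3q = 1 + 17q ⟹ q = 3/14.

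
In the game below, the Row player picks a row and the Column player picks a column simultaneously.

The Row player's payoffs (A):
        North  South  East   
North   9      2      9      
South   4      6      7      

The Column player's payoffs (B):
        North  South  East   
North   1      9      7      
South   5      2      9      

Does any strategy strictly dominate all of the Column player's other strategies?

Check whether one of the Column player's strategies beats all alternatives regardless of what the opponent does.
North is not dominant: against North, South gives 9 > 1.
South is not dominant: against South, North gives 5 > 2.
East is not dominant: against North, South gives 9 > 7.
No single strategy is best against every opponent action.

None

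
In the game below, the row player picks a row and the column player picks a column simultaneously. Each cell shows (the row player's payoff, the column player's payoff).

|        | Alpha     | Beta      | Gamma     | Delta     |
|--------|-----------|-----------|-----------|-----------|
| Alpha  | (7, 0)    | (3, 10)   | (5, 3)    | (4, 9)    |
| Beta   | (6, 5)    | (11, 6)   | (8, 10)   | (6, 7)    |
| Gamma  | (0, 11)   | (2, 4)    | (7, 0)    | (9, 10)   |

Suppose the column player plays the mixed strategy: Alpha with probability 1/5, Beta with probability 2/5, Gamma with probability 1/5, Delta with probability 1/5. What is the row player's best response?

Beta

Compute the row player's expected payoff from each pure strategy against the given mix.
Alpha: (1/5)·7 + (2/5)·3 + (1/5)·5 + (1/5)·4 = 22/5
Beta: (1/5)·6 + (2/5)·11 + (1/5)·8 + (1/5)·6 = 42/5
Gamma: (1/5)·0 + (2/5)·2 + (1/5)·7 + (1/5)·9 = 4
Highest expected payoff is 42/5, from Beta.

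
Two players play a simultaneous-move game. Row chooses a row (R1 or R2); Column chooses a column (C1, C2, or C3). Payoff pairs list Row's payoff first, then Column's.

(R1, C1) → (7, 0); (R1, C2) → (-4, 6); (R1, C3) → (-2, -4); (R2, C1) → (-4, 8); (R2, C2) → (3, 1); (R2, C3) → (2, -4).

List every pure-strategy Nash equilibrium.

No pure-strategy Nash equilibrium

A profile is a Nash equilibrium when each player is best-responding to the other.
Row's best responses — vs C1: R1 (payoff 7); vs C2: R2 (payoff 3); vs C3: R2 (payoff 2).
Column's best responses — vs R1: C2 (payoff 6); vs R2: C1 (payoff 8).
No cell has both players best-responding. For instance, Row's best reply to C2 is R2, but against R2 Column prefers C1 over C2.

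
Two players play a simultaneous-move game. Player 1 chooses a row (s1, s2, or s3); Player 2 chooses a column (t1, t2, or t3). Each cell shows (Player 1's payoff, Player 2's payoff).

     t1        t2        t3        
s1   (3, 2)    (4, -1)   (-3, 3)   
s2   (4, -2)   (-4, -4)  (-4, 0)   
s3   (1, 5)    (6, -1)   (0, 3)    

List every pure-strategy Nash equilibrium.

Find each player's best response to every opponent strategy; NE are the intersections.
Player 1's best responses — vs t1: s2 (payoff 4); vs t2: s3 (payoff 6); vs t3: s3 (payoff 0).
Player 2's best responses — vs s1: t3 (payoff 3); vs s2: t3 (payoff 0); vs s3: t1 (payoff 5).
No cell has both players best-responding. For instance, Player 1's best reply to t2 is s3, but against s3 Player 2 prefers t1 over t2.

There is no pure-strategy Nash equilibrium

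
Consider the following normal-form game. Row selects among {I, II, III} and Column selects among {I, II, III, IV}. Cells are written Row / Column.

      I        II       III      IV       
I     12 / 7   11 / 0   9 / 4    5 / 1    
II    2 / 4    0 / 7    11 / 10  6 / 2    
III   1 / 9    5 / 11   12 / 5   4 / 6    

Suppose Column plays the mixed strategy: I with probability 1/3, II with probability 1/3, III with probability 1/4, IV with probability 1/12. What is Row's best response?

Compute Row's expected payoff from each pure strategy against the given mix.
I: (1/3)·12 + (1/3)·11 + (1/4)·9 + (1/12)·5 = 31/3
II: (1/3)·2 + (1/3)·0 + (1/4)·11 + (1/12)·6 = 47/12
III: (1/3)·1 + (1/3)·5 + (1/4)·12 + (1/12)·4 = 16/3
Highest expected payoff is 31/3, from I.

I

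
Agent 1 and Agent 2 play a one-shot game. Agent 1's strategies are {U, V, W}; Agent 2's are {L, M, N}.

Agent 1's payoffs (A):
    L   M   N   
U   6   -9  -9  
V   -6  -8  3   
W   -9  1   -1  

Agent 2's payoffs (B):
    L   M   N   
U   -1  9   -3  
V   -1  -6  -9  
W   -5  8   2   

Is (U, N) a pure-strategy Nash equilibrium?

No

Holding Agent 2 at N: Agent 1 gets -9 from U but could get 3 by switching to V. Agent 1 has a profitable deviation.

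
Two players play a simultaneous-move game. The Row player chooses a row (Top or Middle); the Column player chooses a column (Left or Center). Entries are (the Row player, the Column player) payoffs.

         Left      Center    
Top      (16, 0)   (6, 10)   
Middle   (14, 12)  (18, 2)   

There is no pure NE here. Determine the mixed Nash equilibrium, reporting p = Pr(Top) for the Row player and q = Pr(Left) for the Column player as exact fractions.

p = 1/2, q = 6/7

Each player's mixing probability is pinned down by making the *other* player indifferent.
The Column player indifferent between Left and Center: p·0 + (1−p)·12 = p·10 + (1−p)·2 ⟹ 12 + (-12)p = 2 + 8p ⟹ p = 1/2.
The Row player indifferent between Top and Middle: q·16 + (1−q)·6 = q·14 + (1−q)·18 ⟹ 6 + 10q = 18 + (-4)q ⟹ q = 6/7.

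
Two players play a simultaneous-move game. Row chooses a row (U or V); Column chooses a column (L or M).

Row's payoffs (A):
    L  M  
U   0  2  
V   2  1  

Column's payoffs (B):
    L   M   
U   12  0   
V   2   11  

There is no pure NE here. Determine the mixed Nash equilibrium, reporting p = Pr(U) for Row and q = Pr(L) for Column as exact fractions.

p = 3/7, q = 1/3

In a mixed NE each player is indifferent between their pure strategies, so the opponent's mix sets the indifference.
Column indifferent between L and M: p·12 + (1−p)·2 = p·0 + (1−p)·11 ⟹ 2 + 10p = 11 + (-11)p ⟹ p = 3/7.
Row indifferent between U and V: q·0 + (1−q)·2 = q·2 + (1−q)·1 ⟹ 2 + (-2)q = 1 + 1q ⟹ q = 1/3.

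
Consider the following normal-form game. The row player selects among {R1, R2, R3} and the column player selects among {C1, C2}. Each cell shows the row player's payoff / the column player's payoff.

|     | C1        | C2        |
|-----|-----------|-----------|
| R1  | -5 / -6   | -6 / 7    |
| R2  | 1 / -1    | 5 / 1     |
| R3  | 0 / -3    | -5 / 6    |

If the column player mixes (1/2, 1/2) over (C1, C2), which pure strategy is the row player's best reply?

R2

Compute the row player's expected payoff from each pure strategy against the given mix.
R1: (1/2)·(-5) + (1/2)·(-6) = -11/2
R2: (1/2)·1 + (1/2)·5 = 3
R3: (1/2)·0 + (1/2)·(-5) = -5/2
Highest expected payoff is 3, from R2.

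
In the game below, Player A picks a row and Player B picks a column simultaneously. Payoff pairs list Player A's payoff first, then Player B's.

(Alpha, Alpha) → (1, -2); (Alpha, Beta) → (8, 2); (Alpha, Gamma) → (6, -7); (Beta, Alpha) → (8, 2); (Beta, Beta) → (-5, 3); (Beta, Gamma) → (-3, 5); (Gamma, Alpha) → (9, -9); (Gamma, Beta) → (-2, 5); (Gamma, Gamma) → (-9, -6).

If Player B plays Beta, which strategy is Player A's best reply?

Alpha

With Player B fixed at Beta, Player A's payoffs are: Alpha → 8, Beta → -5, Gamma → -2.
The maximum is 8, achieved by Alpha.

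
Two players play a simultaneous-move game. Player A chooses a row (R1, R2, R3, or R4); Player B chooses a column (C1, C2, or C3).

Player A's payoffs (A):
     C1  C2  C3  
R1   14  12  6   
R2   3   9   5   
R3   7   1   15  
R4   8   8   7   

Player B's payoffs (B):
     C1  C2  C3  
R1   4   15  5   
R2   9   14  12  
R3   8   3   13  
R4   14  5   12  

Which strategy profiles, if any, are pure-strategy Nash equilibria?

(R1, C2) and (R3, C3)

Find each player's best response to every opponent strategy; NE are the intersections.
Player A's best responses — vs C1: R1 (payoff 14); vs C2: R1 (payoff 12); vs C3: R3 (payoff 15).
Player B's best responses — vs R1: C2 (payoff 15); vs R2: C2 (payoff 14); vs R3: C3 (payoff 13); vs R4: C1 (payoff 14).
Mutual best responses occur at (R1, C2) and (R3, C3); at each, neither player gains by switching.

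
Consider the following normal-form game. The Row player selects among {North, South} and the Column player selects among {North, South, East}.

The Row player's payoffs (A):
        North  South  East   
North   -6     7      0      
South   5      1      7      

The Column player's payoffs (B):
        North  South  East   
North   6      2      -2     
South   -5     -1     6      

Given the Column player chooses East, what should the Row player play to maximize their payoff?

With the Column player fixed at East, the Row player's payoffs are: North → 0, South → 7.
The maximum is 7, achieved by South.

South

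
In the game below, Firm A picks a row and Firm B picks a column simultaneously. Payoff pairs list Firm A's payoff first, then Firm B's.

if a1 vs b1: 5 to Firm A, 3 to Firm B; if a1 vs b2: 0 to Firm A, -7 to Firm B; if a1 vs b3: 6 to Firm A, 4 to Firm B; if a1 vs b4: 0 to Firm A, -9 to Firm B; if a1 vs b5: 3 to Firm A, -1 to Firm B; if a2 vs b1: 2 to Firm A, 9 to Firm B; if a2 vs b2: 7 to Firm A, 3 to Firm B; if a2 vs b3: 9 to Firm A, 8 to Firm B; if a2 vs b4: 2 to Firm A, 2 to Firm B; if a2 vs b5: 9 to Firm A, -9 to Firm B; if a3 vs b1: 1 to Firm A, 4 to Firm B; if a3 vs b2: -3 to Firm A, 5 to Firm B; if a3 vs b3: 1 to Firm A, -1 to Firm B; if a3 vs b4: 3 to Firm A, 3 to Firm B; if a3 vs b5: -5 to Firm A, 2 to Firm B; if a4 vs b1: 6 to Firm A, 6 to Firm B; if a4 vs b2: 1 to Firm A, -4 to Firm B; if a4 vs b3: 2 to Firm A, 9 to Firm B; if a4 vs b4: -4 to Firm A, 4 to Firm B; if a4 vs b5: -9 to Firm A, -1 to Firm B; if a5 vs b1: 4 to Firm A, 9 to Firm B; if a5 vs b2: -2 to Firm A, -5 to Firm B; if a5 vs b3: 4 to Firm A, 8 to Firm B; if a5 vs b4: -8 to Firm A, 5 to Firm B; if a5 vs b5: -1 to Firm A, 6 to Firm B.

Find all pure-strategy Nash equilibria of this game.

No pure-strategy Nash equilibrium

Check mutual best responses: a cell is a NE iff neither player can gain by unilaterally deviating.
Firm A's best responses — vs b1: a4 (payoff 6); vs b2: a2 (payoff 7); vs b3: a2 (payoff 9); vs b4: a3 (payoff 3); vs b5: a2 (payoff 9).
Firm B's best responses — vs a1: b3 (payoff 4); vs a2: b1 (payoff 9); vs a3: b2 (payoff 5); vs a4: b3 (payoff 9); vs a5: b1 (payoff 9).
No cell has both players best-responding. For instance, Firm A's best reply to b4 is a3, but against a3 Firm B prefers b2 over b4.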